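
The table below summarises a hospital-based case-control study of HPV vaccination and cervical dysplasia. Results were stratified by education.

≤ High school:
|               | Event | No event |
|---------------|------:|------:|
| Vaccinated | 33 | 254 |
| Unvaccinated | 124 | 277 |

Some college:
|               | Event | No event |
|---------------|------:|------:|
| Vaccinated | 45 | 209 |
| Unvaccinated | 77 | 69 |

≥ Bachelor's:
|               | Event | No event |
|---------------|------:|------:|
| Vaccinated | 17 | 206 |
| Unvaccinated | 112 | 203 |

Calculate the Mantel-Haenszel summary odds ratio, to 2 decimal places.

0.21

OR_MH = Σ(aᵢdᵢ/nᵢ) / Σ(bᵢcᵢ/nᵢ), where nᵢ is the stratum total.
Stratum 1 (≤ High school): n = 688; a·d/n = 33·277/688 = 13.2863; b·c/n = 254·124/688 = 45.7791
Stratum 2 (Some college): n = 400; a·d/n = 45·69/400 = 7.7625; b·c/n = 209·77/400 = 40.2325
Stratum 3 (≥ Bachelor's): n = 538; a·d/n = 17·203/538 = 6.4145; b·c/n = 206·112/538 = 42.8848
OR_MH = (13.2863 + 7.7625 + 6.4145) / (45.7791 + 40.2325 + 42.8848) = 27.4633 / 128.8963 = 0.21307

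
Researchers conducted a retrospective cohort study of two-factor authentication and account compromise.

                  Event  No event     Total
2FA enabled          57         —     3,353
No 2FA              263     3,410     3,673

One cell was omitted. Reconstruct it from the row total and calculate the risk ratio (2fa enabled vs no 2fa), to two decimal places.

0.24

The missing cell is in the exposed row: 3353 − 57 = 3296.
So a = 57, b = 3296, c = 263, d = 3410.
RR = [a/(a+b)] / [c/(c+d)] = (57/3353) / (263/3673) = 0.01700/0.07160 = 0.23741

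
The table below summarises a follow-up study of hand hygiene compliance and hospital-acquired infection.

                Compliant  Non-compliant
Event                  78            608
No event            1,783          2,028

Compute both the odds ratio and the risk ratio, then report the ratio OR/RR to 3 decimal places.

Reading the table with exposure as columns: a = 78 (Compliant, case), b = 1783 (Compliant, non-case), c = 608 (Non-compliant, case), d = 2028.
OR = (78·2028)/(1783·608) = 158184/1084064 = 0.14592
Risk in exposed = 78/1861 = 0.04191; risk in unexposed = 608/2636 = 0.23065; RR = 0.18171
OR/RR = 0.14592 / 0.18171 = 0.80300
The outcome is not rare, so the OR lies further from 1 than the RR.

0.803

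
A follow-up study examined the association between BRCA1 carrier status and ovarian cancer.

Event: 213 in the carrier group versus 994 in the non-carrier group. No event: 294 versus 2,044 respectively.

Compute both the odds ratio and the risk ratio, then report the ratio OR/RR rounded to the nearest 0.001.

1.160

From the description: a = 213, b = 294, c = 994, d = 2044.
OR = (213·2044)/(294·994) = 435372/292236 = 1.48980
Risk in exposed = 213/507 = 0.42012; risk in unexposed = 994/3038 = 0.32719; RR = 1.28402
OR/RR = 1.48980 / 1.28402 = 1.16026
The outcome is not rare, so the OR lies further from 1 than the RR.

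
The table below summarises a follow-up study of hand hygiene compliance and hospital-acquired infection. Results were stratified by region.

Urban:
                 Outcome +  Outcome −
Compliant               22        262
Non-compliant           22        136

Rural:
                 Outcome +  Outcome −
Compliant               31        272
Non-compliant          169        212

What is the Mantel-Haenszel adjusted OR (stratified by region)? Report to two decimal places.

0.20

OR_MH = Σ(aᵢdᵢ/nᵢ) / Σ(bᵢcᵢ/nᵢ), where nᵢ is the stratum total.
Stratum 1 (Urban): n = 442; a·d/n = 22·136/442 = 6.7692; b·c/n = 262·22/442 = 13.0407
Stratum 2 (Rural): n = 684; a·d/n = 31·212/684 = 9.6082; b·c/n = 272·169/684 = 67.2047
OR_MH = (6.7692 + 9.6082) / (13.0407 + 67.2047) = 16.3774 / 80.2454 = 0.20409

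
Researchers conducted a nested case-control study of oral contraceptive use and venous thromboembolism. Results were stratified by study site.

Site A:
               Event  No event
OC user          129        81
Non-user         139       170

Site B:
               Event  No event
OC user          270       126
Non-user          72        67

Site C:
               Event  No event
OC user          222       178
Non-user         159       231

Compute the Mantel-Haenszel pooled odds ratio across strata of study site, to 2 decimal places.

OR_MH = Σ(aᵢdᵢ/nᵢ) / Σ(bᵢcᵢ/nᵢ), where nᵢ is the stratum total.
Stratum 1 (Site A): n = 519; a·d/n = 129·170/519 = 42.2543; b·c/n = 81·139/519 = 21.6936
Stratum 2 (Site B): n = 535; a·d/n = 270·67/535 = 33.8131; b·c/n = 126·72/535 = 16.9570
Stratum 3 (Site C): n = 790; a·d/n = 222·231/790 = 64.9139; b·c/n = 178·159/790 = 35.8253
OR_MH = (42.2543 + 33.8131 + 64.9139) / (21.6936 + 16.9570 + 35.8253) = 140.9813 / 74.4760 = 1.89298

1.89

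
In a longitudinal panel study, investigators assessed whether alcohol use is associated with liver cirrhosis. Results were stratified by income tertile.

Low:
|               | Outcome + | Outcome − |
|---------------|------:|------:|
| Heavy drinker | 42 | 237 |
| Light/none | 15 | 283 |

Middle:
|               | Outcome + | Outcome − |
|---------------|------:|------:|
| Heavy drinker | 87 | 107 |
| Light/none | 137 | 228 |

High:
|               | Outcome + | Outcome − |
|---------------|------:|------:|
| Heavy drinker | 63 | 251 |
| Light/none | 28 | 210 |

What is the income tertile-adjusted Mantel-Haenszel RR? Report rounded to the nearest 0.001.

1.494

RR_MH = Σ(aᵢ·n₀ᵢ/nᵢ) / Σ(cᵢ·n₁ᵢ/nᵢ), with n₁ᵢ = aᵢ+bᵢ (exposed), n₀ᵢ = cᵢ+dᵢ (unexposed), nᵢ = n₁ᵢ+n₀ᵢ.
Stratum 1 (Low): n₁ = 279, n₀ = 298, n = 577; a·n₀/n = 42·298/577 = 21.6915; c·n₁/n = 15·279/577 = 7.2530
Stratum 2 (Middle): n₁ = 194, n₀ = 365, n = 559; a·n₀/n = 87·365/559 = 56.8068; c·n₁/n = 137·194/559 = 47.5456
Stratum 3 (High): n₁ = 314, n₀ = 238, n = 552; a·n₀/n = 63·238/552 = 27.1630; c·n₁/n = 28·314/552 = 15.9275
RR_MH = (21.6915 + 56.8068 + 27.1630) / (7.2530 + 47.5456 + 15.9275) = 105.6613 / 70.7262 = 1.49395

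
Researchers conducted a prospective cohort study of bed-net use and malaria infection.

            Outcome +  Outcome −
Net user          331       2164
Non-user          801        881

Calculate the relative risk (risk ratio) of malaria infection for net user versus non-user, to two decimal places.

Cells: a = 331, b = 2164, c = 801, d = 881.
Risk in exposed = 331/2495 = 0.13267; risk in unexposed = 801/1682 = 0.47622.
RR = 0.13267 / 0.47622 = 0.27858
The risk is 72% lower among the exposed than among the unexposed.

0.28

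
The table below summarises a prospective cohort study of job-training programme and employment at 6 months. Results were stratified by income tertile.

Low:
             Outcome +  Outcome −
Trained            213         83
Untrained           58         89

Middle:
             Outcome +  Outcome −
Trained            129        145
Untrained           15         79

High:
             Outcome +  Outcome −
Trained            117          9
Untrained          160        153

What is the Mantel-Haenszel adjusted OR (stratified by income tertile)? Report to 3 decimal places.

5.547

OR_MH = Σ(aᵢdᵢ/nᵢ) / Σ(bᵢcᵢ/nᵢ), where nᵢ is the stratum total.
Stratum 1 (Low): n = 443; a·d/n = 213·89/443 = 42.7923; b·c/n = 83·58/443 = 10.8668
Stratum 2 (Middle): n = 368; a·d/n = 129·79/368 = 27.6929; b·c/n = 145·15/368 = 5.9103
Stratum 3 (High): n = 439; a·d/n = 117·153/439 = 40.7768; b·c/n = 9·160/439 = 3.2802
OR_MH = (42.7923 + 27.6929 + 40.7768) / (10.8668 + 5.9103 + 3.2802) = 111.2620 / 20.0573 = 5.54720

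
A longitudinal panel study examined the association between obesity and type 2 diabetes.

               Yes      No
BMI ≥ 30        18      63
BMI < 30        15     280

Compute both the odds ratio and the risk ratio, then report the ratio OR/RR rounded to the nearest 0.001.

1.220

Cells: a = 18, b = 63, c = 15, d = 280.
OR = (18·280)/(63·15) = 5040/945 = 5.33333
Risk in exposed = 18/81 = 0.22222; risk in unexposed = 15/295 = 0.05085; RR = 4.37037
OR/RR = 5.33333 / 4.37037 = 1.22034
The outcome is not rare, so the OR lies further from 1 than the RR.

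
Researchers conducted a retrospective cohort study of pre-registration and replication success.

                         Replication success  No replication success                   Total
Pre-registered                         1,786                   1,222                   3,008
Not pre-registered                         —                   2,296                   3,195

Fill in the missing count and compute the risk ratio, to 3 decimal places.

2.110

The missing cell is in the unexposed row: 3195 − 2296 = 899.
So a = 1786, b = 1222, c = 899, d = 2296.
RR = [a/(a+b)] / [c/(c+d)] = (1786/3008) / (899/3195) = 0.59375/0.28138 = 2.11016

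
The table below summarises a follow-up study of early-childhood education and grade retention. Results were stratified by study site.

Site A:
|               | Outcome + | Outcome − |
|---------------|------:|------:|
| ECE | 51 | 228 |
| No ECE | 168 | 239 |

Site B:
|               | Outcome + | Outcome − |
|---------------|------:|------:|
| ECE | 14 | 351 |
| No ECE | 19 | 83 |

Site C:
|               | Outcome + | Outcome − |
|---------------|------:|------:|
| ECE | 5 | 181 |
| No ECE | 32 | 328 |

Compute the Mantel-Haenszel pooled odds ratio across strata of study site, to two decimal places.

OR_MH = Σ(aᵢdᵢ/nᵢ) / Σ(bᵢcᵢ/nᵢ), where nᵢ is the stratum total.
Stratum 1 (Site A): n = 686; a·d/n = 51·239/686 = 17.7682; b·c/n = 228·168/686 = 55.8367
Stratum 2 (Site B): n = 467; a·d/n = 14·83/467 = 2.4882; b·c/n = 351·19/467 = 14.2805
Stratum 3 (Site C): n = 546; a·d/n = 5·328/546 = 3.0037; b·c/n = 181·32/546 = 10.6081
OR_MH = (17.7682 + 2.4882 + 3.0037) / (55.8367 + 14.2805 + 10.6081) = 23.2601 / 80.7253 = 0.28814

0.29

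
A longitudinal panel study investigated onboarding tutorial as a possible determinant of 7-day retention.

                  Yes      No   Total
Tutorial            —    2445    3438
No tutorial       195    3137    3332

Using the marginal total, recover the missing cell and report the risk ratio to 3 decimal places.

The missing cell is in the exposed row: 3438 − 2445 = 993.
So a = 993, b = 2445, c = 195, d = 3137.
RR = [a/(a+b)] / [c/(c+d)] = (993/3438) / (195/3332) = 0.28883/0.05852 = 4.93530

4.935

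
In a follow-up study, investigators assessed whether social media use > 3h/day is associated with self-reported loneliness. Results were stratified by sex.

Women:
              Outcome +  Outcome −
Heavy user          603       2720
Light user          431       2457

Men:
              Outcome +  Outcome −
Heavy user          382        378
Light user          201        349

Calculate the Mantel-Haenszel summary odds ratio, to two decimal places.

1.38

OR_MH = Σ(aᵢdᵢ/nᵢ) / Σ(bᵢcᵢ/nᵢ), where nᵢ is the stratum total.
Stratum 1 (Women): n = 6211; a·d/n = 603·2457/6211 = 238.5398; b·c/n = 2720·431/6211 = 188.7490
Stratum 2 (Men): n = 1310; a·d/n = 382·349/1310 = 101.7695; b·c/n = 378·201/1310 = 57.9985
OR_MH = (238.5398 + 101.7695) / (188.7490 + 57.9985) = 340.3093 / 246.7475 = 1.37918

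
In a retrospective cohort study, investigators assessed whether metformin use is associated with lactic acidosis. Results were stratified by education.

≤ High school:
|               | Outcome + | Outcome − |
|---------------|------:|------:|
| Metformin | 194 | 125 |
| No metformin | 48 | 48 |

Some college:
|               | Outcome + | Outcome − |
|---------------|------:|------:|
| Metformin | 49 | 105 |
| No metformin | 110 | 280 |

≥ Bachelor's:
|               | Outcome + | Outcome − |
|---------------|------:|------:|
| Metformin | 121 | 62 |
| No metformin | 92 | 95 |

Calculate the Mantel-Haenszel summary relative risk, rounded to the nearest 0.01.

1.24

RR_MH = Σ(aᵢ·n₀ᵢ/nᵢ) / Σ(cᵢ·n₁ᵢ/nᵢ), with n₁ᵢ = aᵢ+bᵢ (exposed), n₀ᵢ = cᵢ+dᵢ (unexposed), nᵢ = n₁ᵢ+n₀ᵢ.
Stratum 1 (≤ High school): n₁ = 319, n₀ = 96, n = 415; a·n₀/n = 194·96/415 = 44.8771; c·n₁/n = 48·319/415 = 36.8964
Stratum 2 (Some college): n₁ = 154, n₀ = 390, n = 544; a·n₀/n = 49·390/544 = 35.1287; c·n₁/n = 110·154/544 = 31.1397
Stratum 3 (≥ Bachelor's): n₁ = 183, n₀ = 187, n = 370; a·n₀/n = 121·187/370 = 61.1541; c·n₁/n = 92·183/370 = 45.5027
RR_MH = (44.8771 + 35.1287 + 61.1541) / (36.8964 + 31.1397 + 45.5027) = 141.1598 / 113.5388 = 1.24327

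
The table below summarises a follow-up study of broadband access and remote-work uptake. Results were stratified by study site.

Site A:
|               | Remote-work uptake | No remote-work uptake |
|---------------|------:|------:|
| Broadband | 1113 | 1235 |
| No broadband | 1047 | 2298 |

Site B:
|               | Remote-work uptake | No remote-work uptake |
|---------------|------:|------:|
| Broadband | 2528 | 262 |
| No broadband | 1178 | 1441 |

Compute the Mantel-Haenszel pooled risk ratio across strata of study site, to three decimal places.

RR_MH = Σ(aᵢ·n₀ᵢ/nᵢ) / Σ(cᵢ·n₁ᵢ/nᵢ), with n₁ᵢ = aᵢ+bᵢ (exposed), n₀ᵢ = cᵢ+dᵢ (unexposed), nᵢ = n₁ᵢ+n₀ᵢ.
Stratum 1 (Site A): n₁ = 2348, n₀ = 3345, n = 5693; a·n₀/n = 1113·3345/5693 = 653.9584; c·n₁/n = 1047·2348/5693 = 431.8208
Stratum 2 (Site B): n₁ = 2790, n₀ = 2619, n = 5409; a·n₀/n = 2528·2619/5409 = 1224.0399; c·n₁/n = 1178·2790/5409 = 607.6206
RR_MH = (653.9584 + 1224.0399) / (431.8208 + 607.6206) = 1877.9983 / 1039.4415 = 1.80674

1.807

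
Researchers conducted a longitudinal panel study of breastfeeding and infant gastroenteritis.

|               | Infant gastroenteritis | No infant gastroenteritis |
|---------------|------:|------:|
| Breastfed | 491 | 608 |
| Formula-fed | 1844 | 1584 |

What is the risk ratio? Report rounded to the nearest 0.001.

Cells: a = 491, b = 608, c = 1844, d = 1584.
Risk in exposed = 491/1099 = 0.44677; risk in unexposed = 1844/3428 = 0.53792.
RR = 0.44677 / 0.53792 = 0.83055
The risk is 17% lower among the exposed than among the unexposed.

0.831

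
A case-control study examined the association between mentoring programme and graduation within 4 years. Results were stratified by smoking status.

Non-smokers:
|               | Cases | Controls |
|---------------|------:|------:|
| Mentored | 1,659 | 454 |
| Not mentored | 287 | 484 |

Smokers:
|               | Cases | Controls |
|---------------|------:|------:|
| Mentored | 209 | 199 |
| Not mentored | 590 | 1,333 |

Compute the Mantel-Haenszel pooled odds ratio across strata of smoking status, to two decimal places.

4.16

OR_MH = Σ(aᵢdᵢ/nᵢ) / Σ(bᵢcᵢ/nᵢ), where nᵢ is the stratum total.
Stratum 1 (Non-smokers): n = 2884; a·d/n = 1659·484/2884 = 278.4175; b·c/n = 454·287/2884 = 45.1796
Stratum 2 (Smokers): n = 2331; a·d/n = 209·1333/2331 = 119.5182; b·c/n = 199·590/2331 = 50.3689
OR_MH = (278.4175 + 119.5182) / (45.1796 + 50.3689) = 397.9357 / 95.5486 = 4.16475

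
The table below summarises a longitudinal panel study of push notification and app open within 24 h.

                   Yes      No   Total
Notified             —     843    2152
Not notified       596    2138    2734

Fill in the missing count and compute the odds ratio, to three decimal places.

5.570

The missing cell is in the exposed row: 2152 − 843 = 1309.
So a = 1309, b = 843, c = 596, d = 2138.
OR = (a·d)/(b·c) = (1309 × 2138) / (843 × 596) = 2798642 / 502428 = 5.57023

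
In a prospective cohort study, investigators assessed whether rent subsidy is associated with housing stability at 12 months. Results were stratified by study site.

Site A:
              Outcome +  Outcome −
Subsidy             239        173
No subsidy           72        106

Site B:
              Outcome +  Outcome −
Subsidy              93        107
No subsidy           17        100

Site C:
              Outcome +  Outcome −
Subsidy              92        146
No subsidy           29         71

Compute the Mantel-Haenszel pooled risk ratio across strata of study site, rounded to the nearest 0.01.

1.64

RR_MH = Σ(aᵢ·n₀ᵢ/nᵢ) / Σ(cᵢ·n₁ᵢ/nᵢ), with n₁ᵢ = aᵢ+bᵢ (exposed), n₀ᵢ = cᵢ+dᵢ (unexposed), nᵢ = n₁ᵢ+n₀ᵢ.
Stratum 1 (Site A): n₁ = 412, n₀ = 178, n = 590; a·n₀/n = 239·178/590 = 72.1051; c·n₁/n = 72·412/590 = 50.2780
Stratum 2 (Site B): n₁ = 200, n₀ = 117, n = 317; a·n₀/n = 93·117/317 = 34.3249; c·n₁/n = 17·200/317 = 10.7256
Stratum 3 (Site C): n₁ = 238, n₀ = 100, n = 338; a·n₀/n = 92·100/338 = 27.2189; c·n₁/n = 29·238/338 = 20.4201
RR_MH = (72.1051 + 34.3249 + 27.2189) / (50.2780 + 10.7256 + 20.4201) = 133.6489 / 81.4236 = 1.64140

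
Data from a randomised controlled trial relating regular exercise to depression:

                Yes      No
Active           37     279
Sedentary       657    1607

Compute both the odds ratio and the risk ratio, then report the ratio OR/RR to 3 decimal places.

Cells: a = 37, b = 279, c = 657, d = 1607.
OR = (37·1607)/(279·657) = 59459/183303 = 0.32438
Risk in exposed = 37/316 = 0.11709; risk in unexposed = 657/2264 = 0.29019; RR = 0.40348
OR/RR = 0.32438 / 0.40348 = 0.80394
The outcome is not rare, so the OR lies further from 1 than the RR.

0.804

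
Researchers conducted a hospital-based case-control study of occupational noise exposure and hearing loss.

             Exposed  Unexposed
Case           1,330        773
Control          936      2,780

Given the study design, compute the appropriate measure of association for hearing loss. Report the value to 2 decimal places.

5.11

Reading the table with exposure as columns: a = 1330 (Exposed, case), b = 936 (Exposed, non-case), c = 773 (Unexposed, case), d = 2780.
This is a hospital-based case-control study: participants were sampled on outcome status, so risks in the source population cannot be estimated directly — relative risk is not valid here. The odds ratio is the appropriate measure.
OR = (a·d)/(b·c) = (1330 × 2780) / (936 × 773) = 3697400 / 723528 = 5.11024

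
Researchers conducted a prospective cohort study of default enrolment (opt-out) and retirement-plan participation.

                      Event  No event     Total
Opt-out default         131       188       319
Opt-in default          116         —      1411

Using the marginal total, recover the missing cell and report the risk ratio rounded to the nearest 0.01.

The missing cell is in the unexposed row: 1411 − 116 = 1295.
So a = 131, b = 188, c = 116, d = 1295.
RR = [a/(a+b)] / [c/(c+d)] = (131/319) / (116/1411) = 0.41066/0.08221 = 4.99516

5.00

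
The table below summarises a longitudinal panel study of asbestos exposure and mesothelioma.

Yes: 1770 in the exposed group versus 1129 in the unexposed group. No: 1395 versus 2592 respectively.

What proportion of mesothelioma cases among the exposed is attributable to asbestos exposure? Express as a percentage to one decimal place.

45.7

From the description: a = 1770, b = 1395, c = 1129, d = 2592.
Risk in exposed = 1770/3165 = 0.55924; risk in unexposed = 1129/3721 = 0.30341.
RR = 0.55924/0.30341 = 1.84317
AR% = (RR − 1)/RR × 100 = (1.84317 − 1)/1.84317 × 100 = 45.7456%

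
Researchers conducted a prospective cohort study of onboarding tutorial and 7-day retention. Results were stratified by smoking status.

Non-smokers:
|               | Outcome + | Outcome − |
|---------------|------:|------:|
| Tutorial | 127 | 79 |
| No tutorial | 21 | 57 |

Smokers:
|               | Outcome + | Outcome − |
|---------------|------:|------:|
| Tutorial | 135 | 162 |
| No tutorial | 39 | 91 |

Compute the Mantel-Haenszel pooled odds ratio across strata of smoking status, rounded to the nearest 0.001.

2.629

OR_MH = Σ(aᵢdᵢ/nᵢ) / Σ(bᵢcᵢ/nᵢ), where nᵢ is the stratum total.
Stratum 1 (Non-smokers): n = 284; a·d/n = 127·57/284 = 25.4894; b·c/n = 79·21/284 = 5.8415
Stratum 2 (Smokers): n = 427; a·d/n = 135·91/427 = 28.7705; b·c/n = 162·39/427 = 14.7963
OR_MH = (25.4894 + 28.7705) / (5.8415 + 14.7963) = 54.2599 / 20.6378 = 2.62915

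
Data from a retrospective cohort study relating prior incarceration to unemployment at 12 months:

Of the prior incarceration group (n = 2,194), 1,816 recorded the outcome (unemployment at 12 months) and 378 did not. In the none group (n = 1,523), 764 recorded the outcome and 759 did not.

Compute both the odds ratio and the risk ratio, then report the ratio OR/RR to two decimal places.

2.89

From the description: a = 1816, b = 378, c = 764, d = 759.
OR = (1816·759)/(378·764) = 1378344/288792 = 4.77279
Risk in exposed = 1816/2194 = 0.82771; risk in unexposed = 764/1523 = 0.50164; RR = 1.65001
OR/RR = 4.77279 / 1.65001 = 2.89259
The outcome is not rare, so the OR lies further from 1 than the RR.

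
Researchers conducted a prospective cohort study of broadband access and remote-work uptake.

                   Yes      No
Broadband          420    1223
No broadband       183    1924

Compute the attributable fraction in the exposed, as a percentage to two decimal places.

66.02

Cells: a = 420, b = 1223, c = 183, d = 1924.
Risk in exposed = 420/1643 = 0.25563; risk in unexposed = 183/2107 = 0.08685.
RR = 0.25563/0.08685 = 2.94324
AR% = (RR − 1)/RR × 100 = (2.94324 − 1)/2.94324 × 100 = 66.0238%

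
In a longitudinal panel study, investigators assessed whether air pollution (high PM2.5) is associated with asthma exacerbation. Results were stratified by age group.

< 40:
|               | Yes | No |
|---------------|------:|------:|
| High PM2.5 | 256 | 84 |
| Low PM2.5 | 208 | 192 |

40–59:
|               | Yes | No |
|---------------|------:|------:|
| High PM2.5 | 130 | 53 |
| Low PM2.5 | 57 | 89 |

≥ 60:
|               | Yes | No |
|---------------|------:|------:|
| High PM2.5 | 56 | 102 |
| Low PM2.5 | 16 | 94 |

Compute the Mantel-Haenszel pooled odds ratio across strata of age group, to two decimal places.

OR_MH = Σ(aᵢdᵢ/nᵢ) / Σ(bᵢcᵢ/nᵢ), where nᵢ is the stratum total.
Stratum 1 (< 40): n = 740; a·d/n = 256·192/740 = 66.4216; b·c/n = 84·208/740 = 23.6108
Stratum 2 (40–59): n = 329; a·d/n = 130·89/329 = 35.1672; b·c/n = 53·57/329 = 9.1824
Stratum 3 (≥ 60): n = 268; a·d/n = 56·94/268 = 19.6418; b·c/n = 102·16/268 = 6.0896
OR_MH = (66.4216 + 35.1672 + 19.6418) / (23.6108 + 9.1824 + 6.0896) = 121.2306 / 38.8827 = 3.11785

3.12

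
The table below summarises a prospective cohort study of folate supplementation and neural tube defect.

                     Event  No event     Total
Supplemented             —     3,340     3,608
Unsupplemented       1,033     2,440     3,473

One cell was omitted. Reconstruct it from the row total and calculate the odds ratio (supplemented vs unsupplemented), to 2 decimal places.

The missing cell is in the exposed row: 3608 − 3340 = 268.
So a = 268, b = 3340, c = 1033, d = 2440.
OR = (a·d)/(b·c) = (268 × 2440) / (3340 × 1033) = 653920 / 3450220 = 0.18953

0.19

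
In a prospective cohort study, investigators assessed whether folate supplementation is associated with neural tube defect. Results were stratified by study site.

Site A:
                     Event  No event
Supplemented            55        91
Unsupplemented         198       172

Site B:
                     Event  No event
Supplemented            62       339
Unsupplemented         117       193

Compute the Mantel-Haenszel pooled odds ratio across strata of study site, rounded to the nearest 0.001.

OR_MH = Σ(aᵢdᵢ/nᵢ) / Σ(bᵢcᵢ/nᵢ), where nᵢ is the stratum total.
Stratum 1 (Site A): n = 516; a·d/n = 55·172/516 = 18.3333; b·c/n = 91·198/516 = 34.9186
Stratum 2 (Site B): n = 711; a·d/n = 62·193/711 = 16.8298; b·c/n = 339·117/711 = 55.7848
OR_MH = (18.3333 + 16.8298) / (34.9186 + 55.7848) = 35.1632 / 90.7034 = 0.38767

0.388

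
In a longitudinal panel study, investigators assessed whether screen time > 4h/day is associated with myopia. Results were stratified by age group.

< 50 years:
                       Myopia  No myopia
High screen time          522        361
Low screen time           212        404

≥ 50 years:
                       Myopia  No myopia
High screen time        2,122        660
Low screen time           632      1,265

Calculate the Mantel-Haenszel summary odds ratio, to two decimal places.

OR_MH = Σ(aᵢdᵢ/nᵢ) / Σ(bᵢcᵢ/nᵢ), where nᵢ is the stratum total.
Stratum 1 (< 50 years): n = 1499; a·d/n = 522·404/1499 = 140.6858; b·c/n = 361·212/1499 = 51.0554
Stratum 2 (≥ 50 years): n = 4679; a·d/n = 2122·1265/4679 = 573.6974; b·c/n = 660·632/4679 = 89.1473
OR_MH = (140.6858 + 573.6974) / (51.0554 + 89.1473) = 714.3832 / 140.2026 = 5.09536

5.10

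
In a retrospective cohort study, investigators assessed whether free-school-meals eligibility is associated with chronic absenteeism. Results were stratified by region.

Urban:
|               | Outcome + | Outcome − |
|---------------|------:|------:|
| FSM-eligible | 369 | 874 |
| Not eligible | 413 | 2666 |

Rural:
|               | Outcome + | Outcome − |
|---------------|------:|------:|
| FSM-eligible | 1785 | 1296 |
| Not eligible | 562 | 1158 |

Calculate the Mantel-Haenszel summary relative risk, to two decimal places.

RR_MH = Σ(aᵢ·n₀ᵢ/nᵢ) / Σ(cᵢ·n₁ᵢ/nᵢ), with n₁ᵢ = aᵢ+bᵢ (exposed), n₀ᵢ = cᵢ+dᵢ (unexposed), nᵢ = n₁ᵢ+n₀ᵢ.
Stratum 1 (Urban): n₁ = 1243, n₀ = 3079, n = 4322; a·n₀/n = 369·3079/4322 = 262.8762; c·n₁/n = 413·1243/4322 = 118.7781
Stratum 2 (Rural): n₁ = 3081, n₀ = 1720, n = 4801; a·n₀/n = 1785·1720/4801 = 639.4918; c·n₁/n = 562·3081/4801 = 360.6586
RR_MH = (262.8762 + 639.4918) / (118.7781 + 360.6586) = 902.3680 / 479.4367 = 1.88214

1.88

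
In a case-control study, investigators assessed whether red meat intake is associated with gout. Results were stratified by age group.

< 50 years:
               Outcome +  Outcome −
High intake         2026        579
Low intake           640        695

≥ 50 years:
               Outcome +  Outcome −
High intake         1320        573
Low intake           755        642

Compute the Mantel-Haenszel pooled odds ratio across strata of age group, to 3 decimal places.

OR_MH = Σ(aᵢdᵢ/nᵢ) / Σ(bᵢcᵢ/nᵢ), where nᵢ is the stratum total.
Stratum 1 (< 50 years): n = 3940; a·d/n = 2026·695/3940 = 357.3782; b·c/n = 579·640/3940 = 94.0508
Stratum 2 (≥ 50 years): n = 3290; a·d/n = 1320·642/3290 = 257.5805; b·c/n = 573·755/3290 = 131.4939
OR_MH = (357.3782 + 257.5805) / (94.0508 + 131.4939) = 614.9587 / 225.5447 = 2.72655

2.727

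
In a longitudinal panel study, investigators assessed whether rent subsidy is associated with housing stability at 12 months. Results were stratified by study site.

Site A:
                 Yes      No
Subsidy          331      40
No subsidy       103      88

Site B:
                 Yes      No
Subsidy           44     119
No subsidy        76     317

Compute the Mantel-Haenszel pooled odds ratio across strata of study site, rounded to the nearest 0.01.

3.26

OR_MH = Σ(aᵢdᵢ/nᵢ) / Σ(bᵢcᵢ/nᵢ), where nᵢ is the stratum total.
Stratum 1 (Site A): n = 562; a·d/n = 331·88/562 = 51.8292; b·c/n = 40·103/562 = 7.3310
Stratum 2 (Site B): n = 556; a·d/n = 44·317/556 = 25.0863; b·c/n = 119·76/556 = 16.2662
OR_MH = (51.8292 + 25.0863) / (7.3310 + 16.2662) = 76.9155 / 23.5971 = 3.25953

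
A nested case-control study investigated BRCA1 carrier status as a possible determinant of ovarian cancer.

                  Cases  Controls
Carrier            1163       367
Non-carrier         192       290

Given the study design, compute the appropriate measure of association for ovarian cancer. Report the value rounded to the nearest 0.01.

Cells: a = 1163, b = 367, c = 192, d = 290.
This is a nested case-control study: participants were sampled on outcome status, so risks in the source population cannot be estimated directly — relative risk is not valid here. The odds ratio is the appropriate measure.
OR = (a·d)/(b·c) = (1163 × 290) / (367 × 192) = 337270 / 70464 = 4.78642

4.79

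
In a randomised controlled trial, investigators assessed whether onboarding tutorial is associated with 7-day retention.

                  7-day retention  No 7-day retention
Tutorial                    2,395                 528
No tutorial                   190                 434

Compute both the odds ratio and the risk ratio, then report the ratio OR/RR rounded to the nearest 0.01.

3.85

Cells: a = 2395, b = 528, c = 190, d = 434.
OR = (2395·434)/(528·190) = 1039430/100320 = 10.36114
Risk in exposed = 2395/2923 = 0.81936; risk in unexposed = 190/624 = 0.30449; RR = 2.69096
OR/RR = 10.36114 / 2.69096 = 3.85035
The outcome is not rare, so the OR lies further from 1 than the RR.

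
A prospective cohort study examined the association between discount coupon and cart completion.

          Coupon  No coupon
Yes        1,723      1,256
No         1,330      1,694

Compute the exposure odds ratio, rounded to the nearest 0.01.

Reading the table with exposure as columns: a = 1723 (Coupon, case), b = 1330 (Coupon, non-case), c = 1256 (No coupon, case), d = 1694.
OR = (a·d)/(b·c) = (1723 × 1694) / (1330 × 1256) = 2918762 / 1670480 = 1.74726
The odds of cart completion are about 1.75 times as high in the coupon group.

1.75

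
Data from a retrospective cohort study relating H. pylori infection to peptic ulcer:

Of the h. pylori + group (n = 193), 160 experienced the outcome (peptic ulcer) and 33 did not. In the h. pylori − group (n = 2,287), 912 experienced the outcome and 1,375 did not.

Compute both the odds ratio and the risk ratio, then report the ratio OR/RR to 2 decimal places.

3.52

From the description: a = 160, b = 33, c = 912, d = 1375.
OR = (160·1375)/(33·912) = 220000/30096 = 7.30994
Risk in exposed = 160/193 = 0.82902; risk in unexposed = 912/2287 = 0.39878; RR = 2.07890
OR/RR = 7.30994 / 2.07890 = 3.51625
The outcome is not rare, so the OR lies further from 1 than the RR.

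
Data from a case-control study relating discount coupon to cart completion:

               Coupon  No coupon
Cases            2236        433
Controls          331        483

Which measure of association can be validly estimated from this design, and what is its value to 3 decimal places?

7.535

Reading the table with exposure as columns: a = 2236 (Coupon, case), b = 331 (Coupon, non-case), c = 433 (No coupon, case), d = 483.
This is a case-control study: participants were sampled on outcome status, so risks in the source population cannot be estimated directly — relative risk is not valid here. The odds ratio is the appropriate measure.
OR = (a·d)/(b·c) = (2236 × 483) / (331 × 433) = 1079988 / 143323 = 7.53534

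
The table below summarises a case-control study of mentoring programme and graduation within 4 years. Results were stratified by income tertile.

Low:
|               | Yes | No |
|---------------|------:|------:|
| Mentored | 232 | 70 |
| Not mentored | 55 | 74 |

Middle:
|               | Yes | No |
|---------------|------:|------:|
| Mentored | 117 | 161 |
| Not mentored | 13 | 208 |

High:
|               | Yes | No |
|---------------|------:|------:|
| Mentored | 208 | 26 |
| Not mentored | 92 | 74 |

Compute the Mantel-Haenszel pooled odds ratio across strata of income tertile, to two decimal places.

6.65

OR_MH = Σ(aᵢdᵢ/nᵢ) / Σ(bᵢcᵢ/nᵢ), where nᵢ is the stratum total.
Stratum 1 (Low): n = 431; a·d/n = 232·74/431 = 39.8329; b·c/n = 70·55/431 = 8.9327
Stratum 2 (Middle): n = 499; a·d/n = 117·208/499 = 48.7695; b·c/n = 161·13/499 = 4.1944
Stratum 3 (High): n = 400; a·d/n = 208·74/400 = 38.4800; b·c/n = 26·92/400 = 5.9800
OR_MH = (39.8329 + 48.7695 + 38.4800) / (8.9327 + 4.1944 + 5.9800) = 127.0825 / 19.1071 = 6.65106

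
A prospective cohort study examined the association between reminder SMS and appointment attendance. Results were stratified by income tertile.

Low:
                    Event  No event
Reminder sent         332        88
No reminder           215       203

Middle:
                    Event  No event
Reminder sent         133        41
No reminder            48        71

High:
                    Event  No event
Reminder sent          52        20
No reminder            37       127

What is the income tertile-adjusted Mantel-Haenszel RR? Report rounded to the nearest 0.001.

1.733

RR_MH = Σ(aᵢ·n₀ᵢ/nᵢ) / Σ(cᵢ·n₁ᵢ/nᵢ), with n₁ᵢ = aᵢ+bᵢ (exposed), n₀ᵢ = cᵢ+dᵢ (unexposed), nᵢ = n₁ᵢ+n₀ᵢ.
Stratum 1 (Low): n₁ = 420, n₀ = 418, n = 838; a·n₀/n = 332·418/838 = 165.6038; c·n₁/n = 215·420/838 = 107.7566
Stratum 2 (Middle): n₁ = 174, n₀ = 119, n = 293; a·n₀/n = 133·119/293 = 54.0171; c·n₁/n = 48·174/293 = 28.5051
Stratum 3 (High): n₁ = 72, n₀ = 164, n = 236; a·n₀/n = 52·164/236 = 36.1356; c·n₁/n = 37·72/236 = 11.2881
RR_MH = (165.6038 + 54.0171 + 36.1356) / (107.7566 + 28.5051 + 11.2881) = 255.7565 / 147.5498 = 1.73336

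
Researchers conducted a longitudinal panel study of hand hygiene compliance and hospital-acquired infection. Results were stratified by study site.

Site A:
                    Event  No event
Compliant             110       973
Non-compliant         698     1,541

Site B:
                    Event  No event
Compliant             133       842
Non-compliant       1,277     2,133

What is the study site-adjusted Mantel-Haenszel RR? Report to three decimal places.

RR_MH = Σ(aᵢ·n₀ᵢ/nᵢ) / Σ(cᵢ·n₁ᵢ/nᵢ), with n₁ᵢ = aᵢ+bᵢ (exposed), n₀ᵢ = cᵢ+dᵢ (unexposed), nᵢ = n₁ᵢ+n₀ᵢ.
Stratum 1 (Site A): n₁ = 1083, n₀ = 2239, n = 3322; a·n₀/n = 110·2239/3322 = 74.1391; c·n₁/n = 698·1083/3322 = 227.5539
Stratum 2 (Site B): n₁ = 975, n₀ = 3410, n = 4385; a·n₀/n = 133·3410/4385 = 103.4276; c·n₁/n = 1277·975/4385 = 283.9396
RR_MH = (74.1391 + 103.4276) / (227.5539 + 283.9396) = 177.5667 / 511.4934 = 0.34715

0.347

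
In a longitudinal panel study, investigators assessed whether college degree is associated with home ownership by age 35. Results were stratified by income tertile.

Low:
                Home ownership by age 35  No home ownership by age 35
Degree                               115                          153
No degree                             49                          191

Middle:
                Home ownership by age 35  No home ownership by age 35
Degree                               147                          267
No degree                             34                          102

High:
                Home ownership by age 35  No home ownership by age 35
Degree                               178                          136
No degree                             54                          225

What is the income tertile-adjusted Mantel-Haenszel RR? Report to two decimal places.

2.18

RR_MH = Σ(aᵢ·n₀ᵢ/nᵢ) / Σ(cᵢ·n₁ᵢ/nᵢ), with n₁ᵢ = aᵢ+bᵢ (exposed), n₀ᵢ = cᵢ+dᵢ (unexposed), nᵢ = n₁ᵢ+n₀ᵢ.
Stratum 1 (Low): n₁ = 268, n₀ = 240, n = 508; a·n₀/n = 115·240/508 = 54.3307; c·n₁/n = 49·268/508 = 25.8504
Stratum 2 (Middle): n₁ = 414, n₀ = 136, n = 550; a·n₀/n = 147·136/550 = 36.3491; c·n₁/n = 34·414/550 = 25.5927
Stratum 3 (High): n₁ = 314, n₀ = 279, n = 593; a·n₀/n = 178·279/593 = 83.7470; c·n₁/n = 54·314/593 = 28.5936
RR_MH = (54.3307 + 36.3491 + 83.7470) / (25.8504 + 25.5927 + 28.5936) = 174.4268 / 80.0367 = 2.17934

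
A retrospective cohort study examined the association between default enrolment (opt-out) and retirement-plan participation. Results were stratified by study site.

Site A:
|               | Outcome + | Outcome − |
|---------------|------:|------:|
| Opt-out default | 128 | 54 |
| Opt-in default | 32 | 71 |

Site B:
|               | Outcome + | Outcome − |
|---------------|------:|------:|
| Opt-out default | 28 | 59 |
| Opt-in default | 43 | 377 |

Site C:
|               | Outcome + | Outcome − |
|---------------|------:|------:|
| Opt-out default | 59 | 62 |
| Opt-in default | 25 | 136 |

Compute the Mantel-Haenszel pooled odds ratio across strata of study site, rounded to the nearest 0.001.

OR_MH = Σ(aᵢdᵢ/nᵢ) / Σ(bᵢcᵢ/nᵢ), where nᵢ is the stratum total.
Stratum 1 (Site A): n = 285; a·d/n = 128·71/285 = 31.8877; b·c/n = 54·32/285 = 6.0632
Stratum 2 (Site B): n = 507; a·d/n = 28·377/507 = 20.8205; b·c/n = 59·43/507 = 5.0039
Stratum 3 (Site C): n = 282; a·d/n = 59·136/282 = 28.4539; b·c/n = 62·25/282 = 5.4965
OR_MH = (31.8877 + 20.8205 + 28.4539) / (6.0632 + 5.0039 + 5.4965) = 81.1621 / 16.5636 = 4.90004

4.900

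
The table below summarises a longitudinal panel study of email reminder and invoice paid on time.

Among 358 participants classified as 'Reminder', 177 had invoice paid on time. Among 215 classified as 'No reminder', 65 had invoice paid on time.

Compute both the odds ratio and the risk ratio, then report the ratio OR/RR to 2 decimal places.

From the description: a = 177, b = 181, c = 65, d = 150.
OR = (177·150)/(181·65) = 26550/11765 = 2.25669
Risk in exposed = 177/358 = 0.49441; risk in unexposed = 65/215 = 0.30233; RR = 1.63537
OR/RR = 2.25669 / 1.63537 = 1.37993
The outcome is not rare, so the OR lies further from 1 than the RR.

1.38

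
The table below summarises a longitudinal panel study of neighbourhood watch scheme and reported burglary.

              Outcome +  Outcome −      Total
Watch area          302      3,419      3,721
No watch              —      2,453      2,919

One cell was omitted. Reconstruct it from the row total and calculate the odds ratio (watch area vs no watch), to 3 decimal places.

The missing cell is in the unexposed row: 2919 − 2453 = 466.
So a = 302, b = 3419, c = 466, d = 2453.
OR = (a·d)/(b·c) = (302 × 2453) / (3419 × 466) = 740806 / 1593254 = 0.46496

0.465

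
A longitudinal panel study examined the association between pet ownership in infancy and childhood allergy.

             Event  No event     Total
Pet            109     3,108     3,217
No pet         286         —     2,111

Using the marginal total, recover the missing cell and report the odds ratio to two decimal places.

0.22

The missing cell is in the unexposed row: 2111 − 286 = 1825.
So a = 109, b = 3108, c = 286, d = 1825.
OR = (a·d)/(b·c) = (109 × 1825) / (3108 × 286) = 198925 / 888888 = 0.22379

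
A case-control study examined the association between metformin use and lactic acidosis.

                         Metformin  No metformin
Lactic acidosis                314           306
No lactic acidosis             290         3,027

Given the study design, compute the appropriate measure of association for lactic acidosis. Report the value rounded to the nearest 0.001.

10.711

Reading the table with exposure as columns: a = 314 (Metformin, case), b = 290 (Metformin, non-case), c = 306 (No metformin, case), d = 3027.
This is a case-control study: participants were sampled on outcome status, so risks in the source population cannot be estimated directly — relative risk is not valid here. The odds ratio is the appropriate measure.
OR = (a·d)/(b·c) = (314 × 3027) / (290 × 306) = 950478 / 88740 = 10.71082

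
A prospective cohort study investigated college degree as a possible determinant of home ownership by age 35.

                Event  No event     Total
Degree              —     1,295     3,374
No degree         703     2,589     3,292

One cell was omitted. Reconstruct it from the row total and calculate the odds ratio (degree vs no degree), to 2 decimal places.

5.91

The missing cell is in the exposed row: 3374 − 1295 = 2079.
So a = 2079, b = 1295, c = 703, d = 2589.
OR = (a·d)/(b·c) = (2079 × 2589) / (1295 × 703) = 5382531 / 910385 = 5.91237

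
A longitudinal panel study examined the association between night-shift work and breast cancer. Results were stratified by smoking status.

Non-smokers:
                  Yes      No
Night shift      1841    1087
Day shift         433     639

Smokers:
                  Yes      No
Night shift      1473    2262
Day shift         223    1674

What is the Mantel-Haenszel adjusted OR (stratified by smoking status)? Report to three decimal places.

OR_MH = Σ(aᵢdᵢ/nᵢ) / Σ(bᵢcᵢ/nᵢ), where nᵢ is the stratum total.
Stratum 1 (Non-smokers): n = 4000; a·d/n = 1841·639/4000 = 294.0997; b·c/n = 1087·433/4000 = 117.6677
Stratum 2 (Smokers): n = 5632; a·d/n = 1473·1674/5632 = 437.8200; b·c/n = 2262·223/5632 = 89.5643
OR_MH = (294.0997 + 437.8200) / (117.6677 + 89.5643) = 731.9197 / 207.2320 = 3.53189

3.532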